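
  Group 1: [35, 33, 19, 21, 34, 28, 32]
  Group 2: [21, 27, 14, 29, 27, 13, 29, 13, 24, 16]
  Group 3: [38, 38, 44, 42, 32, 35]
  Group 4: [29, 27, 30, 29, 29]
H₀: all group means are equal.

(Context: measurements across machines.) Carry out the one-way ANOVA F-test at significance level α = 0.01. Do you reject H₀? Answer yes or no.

reject H₀: yes

Group means [28.86, 21.30, 38.17, 28.80], grand mean 28.143
SSB = Σnᵢ(x̄ᵢ−x̄)² = 1076.838; SSW = ΣΣ(x−x̄ᵢ)² = 762.590
MSB = 1076.838/3 = 358.9460; MSW = 762.590/24 = 31.7746
F = MSB/MSW = 11.2966
df = (3, 24)
p-value (upper-tail) = 0.00008
At α=0.01: p < α → reject H₀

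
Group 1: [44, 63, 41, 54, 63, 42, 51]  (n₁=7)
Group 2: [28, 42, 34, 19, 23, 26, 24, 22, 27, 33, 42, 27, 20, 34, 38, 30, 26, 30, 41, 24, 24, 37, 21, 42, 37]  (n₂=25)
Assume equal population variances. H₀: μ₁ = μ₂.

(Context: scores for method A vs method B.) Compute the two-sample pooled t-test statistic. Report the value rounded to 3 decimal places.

test statistic = 6.268

x̄₁=51.143, s₁=9.371, n₁=7
x̄₂=30.040, s₂=7.453, n₂=25
s_p² = [6·9.371² + 24·7.453²]/30 = 61.9939
SE = √(s_p²·(1/7+1/25)) = 3.3669
t = (51.143−30.040)/3.3669 = 6.2677
df = 30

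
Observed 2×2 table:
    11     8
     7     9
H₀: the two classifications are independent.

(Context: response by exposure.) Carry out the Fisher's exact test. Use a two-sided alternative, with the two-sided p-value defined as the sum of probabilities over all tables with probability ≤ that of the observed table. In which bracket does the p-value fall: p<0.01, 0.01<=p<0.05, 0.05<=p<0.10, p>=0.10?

p-value bracket: p>=0.10

Margins: r₁=19, r₂=16, c₁=18, c₂=17, n=35
p_obs = C(19,11)·C(16,7)/C(35,18); sum pmf over tables with pmf ≤ p_obs
p-value (two-sided) = 0.50509
→ bracket: p>=0.10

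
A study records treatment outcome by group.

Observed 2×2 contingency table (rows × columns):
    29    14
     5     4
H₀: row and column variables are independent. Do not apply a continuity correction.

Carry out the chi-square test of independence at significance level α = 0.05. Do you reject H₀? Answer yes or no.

reject H₀: no

Row totals [43, 9], col totals [34, 18], n=52
χ² = (29−28.12)²/28.12 + (14−14.88)²/14.88 + (5−5.88)²/5.88 + (4−3.12)²/3.12 = 0.4646
df = 1
p-value (upper-tail) = 0.49549
At α=0.05: p ≥ α → fail to reject H₀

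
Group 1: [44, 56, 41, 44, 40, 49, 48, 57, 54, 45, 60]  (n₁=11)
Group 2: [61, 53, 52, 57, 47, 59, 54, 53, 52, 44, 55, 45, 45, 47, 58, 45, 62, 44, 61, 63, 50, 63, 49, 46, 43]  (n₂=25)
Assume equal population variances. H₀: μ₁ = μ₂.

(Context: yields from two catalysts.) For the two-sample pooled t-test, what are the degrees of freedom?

degrees of freedom = 34

df = n₁ + n₂ − 2 = 11 + 25 − 2 = 34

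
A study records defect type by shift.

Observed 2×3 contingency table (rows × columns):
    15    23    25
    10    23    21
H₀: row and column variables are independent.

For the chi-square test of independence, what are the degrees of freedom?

degrees of freedom = 2

df = (r−1)(c−1) = (2−1)·(3−1) = 2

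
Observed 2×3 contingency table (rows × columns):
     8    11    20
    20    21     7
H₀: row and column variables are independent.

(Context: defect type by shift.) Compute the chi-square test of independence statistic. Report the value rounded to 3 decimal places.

Row totals [39, 48], col totals [28, 32, 27], n=87
χ² = (8−12.55)²/12.55 + (11−14.34)²/14.34 + (20−12.10)²/12.10 + (20−15.45)²/15.45 + (21−17.66)²/17.66 + (7−14.90)²/14.90 = 13.7432
df = 2

test statistic = 13.743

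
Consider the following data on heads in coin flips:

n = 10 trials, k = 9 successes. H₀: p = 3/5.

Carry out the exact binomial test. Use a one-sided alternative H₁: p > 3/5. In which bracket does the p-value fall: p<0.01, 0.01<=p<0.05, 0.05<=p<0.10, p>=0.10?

Exact binomial: n=10, k=9, p₀=3/5=0.6000
P(X≥9) from Σ C(n,i)·p₀^i·(1−p₀)^(n−i)
p-value (one-sided, H₁ greater) = 0.04636
→ bracket: 0.01<=p<0.05

p-value bracket: 0.01<=p<0.05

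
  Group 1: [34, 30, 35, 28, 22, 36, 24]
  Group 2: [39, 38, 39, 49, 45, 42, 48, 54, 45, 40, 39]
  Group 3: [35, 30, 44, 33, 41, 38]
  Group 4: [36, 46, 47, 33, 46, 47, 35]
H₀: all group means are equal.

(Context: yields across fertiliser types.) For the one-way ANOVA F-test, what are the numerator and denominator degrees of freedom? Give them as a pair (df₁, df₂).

degrees of freedom = [3, 27]

k = 4 groups, N = 31 total
df = (k−1, N−k) = (4−1, 31−4) = (3, 27)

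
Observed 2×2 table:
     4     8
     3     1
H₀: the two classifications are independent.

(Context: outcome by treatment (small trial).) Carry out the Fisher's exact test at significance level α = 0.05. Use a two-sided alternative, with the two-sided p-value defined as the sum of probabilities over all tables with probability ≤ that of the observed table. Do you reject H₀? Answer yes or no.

reject H₀: no

Margins: r₁=12, r₂=4, c₁=7, c₂=9, n=16
p_obs = C(12,4)·C(4,3)/C(16,7); sum pmf over tables with pmf ≤ p_obs
p-value (two-sided) = 0.26154
At α=0.05: p ≥ α → fail to reject H₀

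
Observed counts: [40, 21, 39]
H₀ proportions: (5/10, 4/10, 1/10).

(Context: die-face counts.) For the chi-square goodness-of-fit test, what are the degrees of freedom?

degrees of freedom = 2

df = k − 1 = 3 − 1 = 2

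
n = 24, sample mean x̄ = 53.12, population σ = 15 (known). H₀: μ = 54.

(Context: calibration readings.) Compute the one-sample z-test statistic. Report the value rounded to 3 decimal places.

SE = σ/√n = 15/√24 = 3.0619
z = (x̄−μ₀)/SE = (53.12−54)/3.0619 = -0.2874

test statistic = -0.287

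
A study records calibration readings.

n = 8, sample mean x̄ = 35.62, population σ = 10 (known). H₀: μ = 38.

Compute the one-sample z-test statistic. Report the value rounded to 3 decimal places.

SE = σ/√n = 10/√8 = 3.5355
z = (x̄−μ₀)/SE = (35.62−38)/3.5355 = -0.6732

test statistic = -0.673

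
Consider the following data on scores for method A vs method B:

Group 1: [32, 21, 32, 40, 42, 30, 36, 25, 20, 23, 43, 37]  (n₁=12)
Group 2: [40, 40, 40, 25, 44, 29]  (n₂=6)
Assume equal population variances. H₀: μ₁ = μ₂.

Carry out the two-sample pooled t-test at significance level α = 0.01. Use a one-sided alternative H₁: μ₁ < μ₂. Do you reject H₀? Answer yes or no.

reject H₀: no

x̄₁=31.750, s₁=8.114, n₁=12
x̄₂=36.333, s₂=7.501, n₂=6
s_p² = [11·8.114² + 5·7.501²]/16 = 62.8490
SE = √(s_p²·(1/12+1/6)) = 3.9639
t = (31.750−36.333)/3.9639 = -1.1563
df = 16
p-value (one-sided, H₁ less) = 0.13227
At α=0.01: p ≥ α → fail to reject H₀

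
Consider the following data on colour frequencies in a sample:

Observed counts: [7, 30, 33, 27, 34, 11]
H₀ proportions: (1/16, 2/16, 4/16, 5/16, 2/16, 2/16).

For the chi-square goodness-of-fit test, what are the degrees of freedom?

degrees of freedom = 5

df = k − 1 = 6 − 1 = 5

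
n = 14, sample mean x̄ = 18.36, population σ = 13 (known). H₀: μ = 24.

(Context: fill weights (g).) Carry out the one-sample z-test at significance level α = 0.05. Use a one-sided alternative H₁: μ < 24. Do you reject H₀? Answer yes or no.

reject H₀: no

SE = σ/√n = 13/√14 = 3.4744
z = (x̄−μ₀)/SE = (18.36−24)/3.4744 = -1.6233
p-value (one-sided, H₁ less) = 0.05226
At α=0.05: p ≥ α → fail to reject H₀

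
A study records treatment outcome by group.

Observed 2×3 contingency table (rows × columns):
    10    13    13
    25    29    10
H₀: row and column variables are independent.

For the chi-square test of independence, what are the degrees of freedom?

df = (r−1)(c−1) = (2−1)·(3−1) = 2

degrees of freedom = 2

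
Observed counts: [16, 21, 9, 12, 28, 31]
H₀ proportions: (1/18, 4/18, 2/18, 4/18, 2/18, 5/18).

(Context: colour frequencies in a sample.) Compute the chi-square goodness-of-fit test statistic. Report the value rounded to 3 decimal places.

test statistic = 40.992

n = 117; E_i = n·p_i = [6.50, 26.00, 13.00, 26.00, 13.00, 32.50]
χ² = (16−6.50)²/6.50 + (21−26.00)²/26.00 + (9−13.00)²/13.00 + (12−26.00)²/26.00 + (28−13.00)²/13.00 + (31−32.50)²/32.50 = 40.9923
df = 5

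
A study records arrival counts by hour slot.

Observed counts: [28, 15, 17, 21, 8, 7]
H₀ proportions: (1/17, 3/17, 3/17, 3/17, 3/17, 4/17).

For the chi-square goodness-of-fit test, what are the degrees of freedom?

degrees of freedom = 5

df = k − 1 = 6 − 1 = 5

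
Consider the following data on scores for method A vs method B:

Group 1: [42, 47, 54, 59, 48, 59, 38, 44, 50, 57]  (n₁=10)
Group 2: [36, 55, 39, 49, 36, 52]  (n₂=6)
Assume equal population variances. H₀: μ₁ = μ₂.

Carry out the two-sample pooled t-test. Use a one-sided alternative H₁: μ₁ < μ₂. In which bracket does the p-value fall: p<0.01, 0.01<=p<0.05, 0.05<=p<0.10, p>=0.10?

p-value bracket: p>=0.10

x̄₁=49.800, s₁=7.330, n₁=10
x̄₂=44.500, s₂=8.503, n₂=6
s_p² = [9·7.330² + 5·8.503²]/14 = 60.3643
SE = √(s_p²·(1/10+1/6)) = 4.0121
t = (49.800−44.500)/4.0121 = 1.3210
df = 14
p-value (one-sided, H₁ less) = 0.89616
→ bracket: p>=0.10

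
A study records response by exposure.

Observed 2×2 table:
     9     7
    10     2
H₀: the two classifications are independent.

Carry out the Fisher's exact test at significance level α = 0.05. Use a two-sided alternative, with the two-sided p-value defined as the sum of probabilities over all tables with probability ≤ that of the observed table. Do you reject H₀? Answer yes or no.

Margins: r₁=16, r₂=12, c₁=19, c₂=9, n=28
p_obs = C(16,9)·C(12,10)/C(28,19); sum pmf over tables with pmf ≤ p_obs
p-value (two-sided) = 0.22319
At α=0.05: p ≥ α → fail to reject H₀

reject H₀: no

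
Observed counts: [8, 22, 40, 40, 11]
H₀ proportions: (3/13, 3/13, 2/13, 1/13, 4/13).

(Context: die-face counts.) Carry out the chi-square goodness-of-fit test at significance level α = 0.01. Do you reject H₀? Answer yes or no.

reject H₀: yes

n = 121; E_i = n·p_i = [27.92, 27.92, 18.62, 9.31, 37.23]
χ² = (8−27.92)²/27.92 + (22−27.92)²/27.92 + (40−18.62)²/18.62 + (40−9.31)²/9.31 + (11−37.23)²/37.23 = 159.7266
df = 4
p-value (upper-tail) = 0.00000
At α=0.01: p < α → reject H₀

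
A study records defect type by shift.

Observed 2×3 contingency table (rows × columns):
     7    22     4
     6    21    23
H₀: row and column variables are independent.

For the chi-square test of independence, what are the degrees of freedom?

df = (r−1)(c−1) = (2−1)·(3−1) = 2

degrees of freedom = 2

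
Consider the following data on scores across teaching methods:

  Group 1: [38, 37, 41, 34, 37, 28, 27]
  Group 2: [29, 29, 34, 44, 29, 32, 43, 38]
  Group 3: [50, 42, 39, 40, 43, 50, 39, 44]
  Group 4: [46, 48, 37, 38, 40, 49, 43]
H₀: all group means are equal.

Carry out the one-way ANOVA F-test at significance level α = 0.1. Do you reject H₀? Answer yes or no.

Group means [34.57, 34.75, 43.38, 43.00], grand mean 38.933
SSB = Σnᵢ(x̄ᵢ−x̄)² = 546.777; SSW = ΣΣ(x−x̄ᵢ)² = 717.089
MSB = 546.777/3 = 182.2591; MSW = 717.089/26 = 27.5804
F = MSB/MSW = 6.6083
df = (3, 26)
p-value (upper-tail) = 0.00182
At α=0.1: p < α → reject H₀

reject H₀: yes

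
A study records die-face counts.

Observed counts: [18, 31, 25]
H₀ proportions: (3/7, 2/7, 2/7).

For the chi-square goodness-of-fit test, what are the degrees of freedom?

degrees of freedom = 2

df = k − 1 = 3 − 1 = 2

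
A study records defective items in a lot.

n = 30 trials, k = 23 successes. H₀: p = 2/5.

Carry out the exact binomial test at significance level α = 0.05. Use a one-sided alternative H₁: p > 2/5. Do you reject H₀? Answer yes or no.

Exact binomial: n=30, k=23, p₀=2/5=0.4000
P(X≥23) from Σ C(n,i)·p₀^i·(1−p₀)^(n−i)
p-value (one-sided, H₁ greater) = 0.00005
At α=0.05: p < α → reject H₀

reject H₀: yes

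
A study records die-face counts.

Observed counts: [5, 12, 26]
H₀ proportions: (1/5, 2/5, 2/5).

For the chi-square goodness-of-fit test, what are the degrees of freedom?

degrees of freedom = 2

df = k − 1 = 3 − 1 = 2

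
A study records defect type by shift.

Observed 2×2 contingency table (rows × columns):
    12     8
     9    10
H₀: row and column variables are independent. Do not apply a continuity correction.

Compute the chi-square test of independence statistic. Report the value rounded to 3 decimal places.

Row totals [20, 19], col totals [21, 18], n=39
χ² = (12−10.77)²/10.77 + (8−9.23)²/9.23 + (9−10.23)²/10.23 + (10−8.77)²/8.77 = 0.6256
df = 1

test statistic = 0.626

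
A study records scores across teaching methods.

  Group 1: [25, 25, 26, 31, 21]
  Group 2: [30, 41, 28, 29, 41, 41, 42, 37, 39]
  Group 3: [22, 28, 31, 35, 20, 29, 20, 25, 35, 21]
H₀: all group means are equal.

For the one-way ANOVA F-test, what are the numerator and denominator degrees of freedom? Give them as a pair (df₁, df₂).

k = 3 groups, N = 24 total
df = (k−1, N−k) = (3−1, 24−3) = (2, 21)

degrees of freedom = [2, 21]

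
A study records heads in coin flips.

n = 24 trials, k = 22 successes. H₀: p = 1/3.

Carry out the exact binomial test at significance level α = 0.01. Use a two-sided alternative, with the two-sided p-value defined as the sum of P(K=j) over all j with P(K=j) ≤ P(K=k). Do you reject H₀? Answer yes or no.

reject H₀: yes

Exact binomial: n=24, k=22, p₀=1/3=0.3333
P(X=j) = C(n,j)·p₀^j·(1−p₀)^(n−j); p = Σ P(X=j) over j with P(X=j) ≤ P(X=22)
p-value (two-sided) = 0.00000
At α=0.01: p < α → reject H₀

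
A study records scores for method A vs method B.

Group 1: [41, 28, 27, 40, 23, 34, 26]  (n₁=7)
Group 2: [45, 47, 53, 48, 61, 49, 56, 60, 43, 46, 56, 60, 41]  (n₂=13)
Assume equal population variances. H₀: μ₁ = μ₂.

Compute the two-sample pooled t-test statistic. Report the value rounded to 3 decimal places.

test statistic = -6.085

x̄₁=31.286, s₁=7.111, n₁=7
x̄₂=51.154, s₂=6.890, n₂=13
s_p² = [6·7.111² + 12·6.890²]/18 = 48.5067
SE = √(s_p²·(1/7+1/13)) = 3.2651
t = (31.286−51.154)/3.2651 = -6.0850
df = 18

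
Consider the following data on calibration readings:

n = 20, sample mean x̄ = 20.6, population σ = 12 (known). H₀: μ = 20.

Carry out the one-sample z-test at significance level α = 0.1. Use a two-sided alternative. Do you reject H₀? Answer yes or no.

SE = σ/√n = 12/√20 = 2.6833
z = (x̄−μ₀)/SE = (20.6−20)/2.6833 = 0.2236
p-value (two-sided) = 0.82306
At α=0.1: p ≥ α → fail to reject H₀

reject H₀: no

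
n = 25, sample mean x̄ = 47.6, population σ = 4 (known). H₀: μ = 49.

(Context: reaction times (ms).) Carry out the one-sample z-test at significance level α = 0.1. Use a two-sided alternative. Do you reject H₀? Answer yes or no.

reject H₀: yes

SE = σ/√n = 4/√25 = 0.8000
z = (x̄−μ₀)/SE = (47.6−49)/0.8000 = -1.7500
p-value (two-sided) = 0.08012
At α=0.1: p < α → reject H₀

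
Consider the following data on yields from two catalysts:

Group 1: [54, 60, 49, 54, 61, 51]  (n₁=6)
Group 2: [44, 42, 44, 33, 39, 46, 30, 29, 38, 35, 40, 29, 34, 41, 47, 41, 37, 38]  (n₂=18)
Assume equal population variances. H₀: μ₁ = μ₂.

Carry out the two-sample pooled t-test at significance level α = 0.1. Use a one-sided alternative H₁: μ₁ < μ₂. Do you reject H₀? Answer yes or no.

reject H₀: no

x̄₁=54.833, s₁=4.792, n₁=6
x̄₂=38.167, s₂=5.597, n₂=18
s_p² = [5·4.792² + 17·5.597²]/22 = 29.4242
SE = √(s_p²·(1/6+1/18)) = 2.5571
t = (54.833−38.167)/2.5571 = 6.5178
df = 22
p-value (one-sided, H₁ less) = 1.00000
At α=0.1: p ≥ α → fail to reject H₀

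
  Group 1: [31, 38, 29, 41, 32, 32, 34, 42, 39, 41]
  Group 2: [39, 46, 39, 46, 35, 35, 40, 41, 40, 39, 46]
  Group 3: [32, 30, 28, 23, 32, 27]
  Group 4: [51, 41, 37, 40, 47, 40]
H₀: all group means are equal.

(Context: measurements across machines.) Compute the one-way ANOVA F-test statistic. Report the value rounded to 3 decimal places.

Group means [35.90, 40.55, 28.67, 42.67], grand mean 37.364
SSB = Σnᵢ(x̄ᵢ−x̄)² = 755.342; SSW = ΣΣ(x−x̄ᵢ)² = 564.294
MSB = 755.342/3 = 251.7808; MSW = 564.294/29 = 19.4584
F = MSB/MSW = 12.9394
df = (3, 29)

test statistic = 12.939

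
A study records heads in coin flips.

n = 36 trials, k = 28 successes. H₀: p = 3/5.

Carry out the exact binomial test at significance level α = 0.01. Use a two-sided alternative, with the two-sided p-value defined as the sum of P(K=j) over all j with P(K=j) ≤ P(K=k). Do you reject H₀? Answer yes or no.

Exact binomial: n=36, k=28, p₀=3/5=0.6000
P(X=j) = C(n,j)·p₀^j·(1−p₀)^(n−j); p = Σ P(X=j) over j with P(X=j) ≤ P(X=28)
p-value (two-sided) = 0.03961
At α=0.01: p ≥ α → fail to reject H₀

reject H₀: no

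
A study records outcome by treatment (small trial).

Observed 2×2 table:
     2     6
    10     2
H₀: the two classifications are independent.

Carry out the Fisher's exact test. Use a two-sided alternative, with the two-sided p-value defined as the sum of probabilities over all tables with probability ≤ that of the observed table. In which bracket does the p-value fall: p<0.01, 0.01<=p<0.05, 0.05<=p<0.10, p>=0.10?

Margins: r₁=8, r₂=12, c₁=12, c₂=8, n=20
p_obs = C(8,2)·C(12,10)/C(20,12); sum pmf over tables with pmf ≤ p_obs
p-value (two-sided) = 0.01937
→ bracket: 0.01<=p<0.05

p-value bracket: 0.01<=p<0.05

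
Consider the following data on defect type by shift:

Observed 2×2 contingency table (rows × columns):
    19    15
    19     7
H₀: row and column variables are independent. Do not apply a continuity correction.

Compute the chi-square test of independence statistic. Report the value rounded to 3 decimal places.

Row totals [34, 26], col totals [38, 22], n=60
χ² = (19−21.53)²/21.53 + (15−12.47)²/12.47 + (19−16.47)²/16.47 + (7−9.53)²/9.53 = 1.8758
df = 1

test statistic = 1.876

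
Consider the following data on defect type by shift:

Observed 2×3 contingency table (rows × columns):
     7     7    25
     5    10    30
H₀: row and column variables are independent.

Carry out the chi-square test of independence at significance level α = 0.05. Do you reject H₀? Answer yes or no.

reject H₀: no

Row totals [39, 45], col totals [12, 17, 55], n=84
χ² = (7−5.57)²/5.57 + (7−7.89)²/7.89 + (25−25.54)²/25.54 + (5−6.43)²/6.43 + (10−9.11)²/9.11 + (30−29.46)²/29.46 = 0.8933
df = 2
p-value (upper-tail) = 0.63978
At α=0.05: p ≥ α → fail to reject H₀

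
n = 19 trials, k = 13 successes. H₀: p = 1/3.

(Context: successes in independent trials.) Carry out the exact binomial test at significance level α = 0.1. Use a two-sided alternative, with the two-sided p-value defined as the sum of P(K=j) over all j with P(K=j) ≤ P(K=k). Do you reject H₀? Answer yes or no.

reject H₀: yes

Exact binomial: n=19, k=13, p₀=1/3=0.3333
P(X=j) = C(n,j)·p₀^j·(1−p₀)^(n−j); p = Σ P(X=j) over j with P(X=j) ≤ P(X=13)
p-value (two-sided) = 0.00233
At α=0.1: p < α → reject H₀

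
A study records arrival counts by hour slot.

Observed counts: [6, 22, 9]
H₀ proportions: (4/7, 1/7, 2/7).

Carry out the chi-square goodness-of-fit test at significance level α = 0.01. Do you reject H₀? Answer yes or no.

reject H₀: yes

n = 37; E_i = n·p_i = [21.14, 5.29, 10.57]
χ² = (6−21.14)²/21.14 + (22−5.29)²/5.29 + (9−10.57)²/10.57 = 63.9324
df = 2
p-value (upper-tail) = 0.00000
At α=0.01: p < α → reject H₀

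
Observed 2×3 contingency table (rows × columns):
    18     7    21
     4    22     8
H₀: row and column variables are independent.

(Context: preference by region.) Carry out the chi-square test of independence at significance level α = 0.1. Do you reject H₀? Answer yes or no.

Row totals [46, 34], col totals [22, 29, 29], n=80
χ² = (18−12.65)²/12.65 + (7−16.68)²/16.68 + (21−16.68)²/16.68 + (4−9.35)²/9.35 + (22−12.32)²/12.32 + (8−12.32)²/12.32 = 21.1717
df = 2
p-value (upper-tail) = 0.00003
At α=0.1: p < α → reject H₀

reject H₀: yes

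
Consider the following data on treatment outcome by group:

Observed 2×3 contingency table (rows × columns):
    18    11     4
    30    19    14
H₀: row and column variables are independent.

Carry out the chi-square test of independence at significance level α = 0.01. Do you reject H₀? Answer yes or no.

Row totals [33, 63], col totals [48, 30, 18], n=96
χ² = (18−16.50)²/16.50 + (11−10.31)²/10.31 + (4−6.19)²/6.19 + (30−31.50)²/31.50 + (19−19.69)²/19.69 + (14−11.81)²/11.81 = 1.4561
df = 2
p-value (upper-tail) = 0.48285
At α=0.01: p ≥ α → fail to reject H₀

reject H₀: no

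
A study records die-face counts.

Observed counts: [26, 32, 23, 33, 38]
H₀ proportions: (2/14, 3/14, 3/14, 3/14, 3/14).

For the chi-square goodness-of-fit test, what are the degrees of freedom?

df = k − 1 = 5 − 1 = 4

degrees of freedom = 4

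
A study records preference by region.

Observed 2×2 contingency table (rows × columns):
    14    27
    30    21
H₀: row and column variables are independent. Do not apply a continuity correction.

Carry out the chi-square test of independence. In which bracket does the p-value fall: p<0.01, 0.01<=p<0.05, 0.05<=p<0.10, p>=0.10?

p-value bracket: 0.01<=p<0.05

Row totals [41, 51], col totals [44, 48], n=92
χ² = (14−19.61)²/19.61 + (27−21.39)²/21.39 + (30−24.39)²/24.39 + (21−26.61)²/26.61 = 5.5468
df = 1
p-value (upper-tail) = 0.01851
→ bracket: 0.01<=p<0.05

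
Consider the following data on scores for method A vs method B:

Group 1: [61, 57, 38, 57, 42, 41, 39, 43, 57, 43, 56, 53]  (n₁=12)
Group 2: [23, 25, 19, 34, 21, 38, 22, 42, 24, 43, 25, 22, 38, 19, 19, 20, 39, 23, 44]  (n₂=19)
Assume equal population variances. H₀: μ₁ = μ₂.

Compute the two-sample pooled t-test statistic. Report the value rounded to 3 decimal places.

x̄₁=48.917, s₁=8.565, n₁=12
x̄₂=28.421, s₂=9.258, n₂=19
s_p² = [11·8.565² + 18·9.258²]/29 = 81.0189
SE = √(s_p²·(1/12+1/19)) = 3.3190
t = (48.917−28.421)/3.3190 = 6.1752
df = 29

test statistic = 6.175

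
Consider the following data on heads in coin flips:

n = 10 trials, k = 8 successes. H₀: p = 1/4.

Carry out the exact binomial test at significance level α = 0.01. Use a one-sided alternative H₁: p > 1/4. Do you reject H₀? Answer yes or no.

reject H₀: yes

Exact binomial: n=10, k=8, p₀=1/4=0.2500
P(X≥8) from Σ C(n,i)·p₀^i·(1−p₀)^(n−i)
p-value (one-sided, H₁ greater) = 0.00042
At α=0.01: p < α → reject H₀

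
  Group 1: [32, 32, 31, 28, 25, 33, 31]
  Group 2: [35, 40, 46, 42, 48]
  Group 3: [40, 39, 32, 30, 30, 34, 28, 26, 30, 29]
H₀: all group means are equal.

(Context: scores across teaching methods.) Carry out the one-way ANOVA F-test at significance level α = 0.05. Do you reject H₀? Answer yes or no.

Group means [30.29, 42.20, 31.80], grand mean 33.682
SSB = Σnᵢ(x̄ᵢ−x̄)² = 478.944; SSW = ΣΣ(x−x̄ᵢ)² = 341.829
MSB = 478.944/2 = 239.4721; MSW = 341.829/19 = 17.9910
F = MSB/MSW = 13.3107
df = (2, 19)
p-value (upper-tail) = 0.00024
At α=0.05: p < α → reject H₀

reject H₀: yes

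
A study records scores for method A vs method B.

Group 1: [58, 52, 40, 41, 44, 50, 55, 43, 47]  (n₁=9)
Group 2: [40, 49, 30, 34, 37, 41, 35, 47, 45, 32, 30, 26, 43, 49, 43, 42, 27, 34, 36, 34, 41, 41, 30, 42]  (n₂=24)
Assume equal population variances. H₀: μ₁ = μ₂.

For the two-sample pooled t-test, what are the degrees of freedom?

degrees of freedom = 31

df = n₁ + n₂ − 2 = 9 + 24 − 2 = 31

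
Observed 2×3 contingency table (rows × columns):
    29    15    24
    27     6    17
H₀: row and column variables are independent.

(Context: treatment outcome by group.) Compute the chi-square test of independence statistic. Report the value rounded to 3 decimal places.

Row totals [68, 50], col totals [56, 21, 41], n=118
χ² = (29−32.27)²/32.27 + (15−12.10)²/12.10 + (24−23.63)²/23.63 + (27−23.73)²/23.73 + (6−8.90)²/8.90 + (17−17.37)²/17.37 = 2.4346
df = 2

test statistic = 2.435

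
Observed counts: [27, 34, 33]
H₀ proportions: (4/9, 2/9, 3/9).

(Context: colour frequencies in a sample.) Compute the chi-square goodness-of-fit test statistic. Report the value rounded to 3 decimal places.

n = 94; E_i = n·p_i = [41.78, 20.89, 31.33]
χ² = (27−41.78)²/41.78 + (34−20.89)²/20.89 + (33−31.33)²/31.33 = 13.5452
df = 2

test statistic = 13.545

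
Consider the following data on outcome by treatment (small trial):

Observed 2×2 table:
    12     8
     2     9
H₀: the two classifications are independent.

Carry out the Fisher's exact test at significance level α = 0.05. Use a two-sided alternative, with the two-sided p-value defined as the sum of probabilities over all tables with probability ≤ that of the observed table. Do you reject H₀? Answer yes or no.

Margins: r₁=20, r₂=11, c₁=14, c₂=17, n=31
p_obs = C(20,12)·C(11,2)/C(31,14); sum pmf over tables with pmf ≤ p_obs
p-value (two-sided) = 0.05703
At α=0.05: p ≥ α → fail to reject H₀

reject H₀: no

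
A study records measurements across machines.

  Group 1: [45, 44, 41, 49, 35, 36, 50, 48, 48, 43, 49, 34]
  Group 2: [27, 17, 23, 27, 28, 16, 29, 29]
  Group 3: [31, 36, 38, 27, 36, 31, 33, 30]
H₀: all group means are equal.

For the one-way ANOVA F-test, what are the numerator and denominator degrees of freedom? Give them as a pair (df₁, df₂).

k = 3 groups, N = 28 total
df = (k−1, N−k) = (3−1, 28−3) = (2, 25)

degrees of freedom = [2, 25]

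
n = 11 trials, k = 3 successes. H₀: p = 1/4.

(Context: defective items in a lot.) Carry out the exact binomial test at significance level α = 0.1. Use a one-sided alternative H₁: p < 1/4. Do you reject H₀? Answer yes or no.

Exact binomial: n=11, k=3, p₀=1/4=0.2500
P(X≤3) from Σ C(n,i)·p₀^i·(1−p₀)^(n−i)
p-value (one-sided, H₁ less) = 0.71330
At α=0.1: p ≥ α → fail to reject H₀

reject H₀: no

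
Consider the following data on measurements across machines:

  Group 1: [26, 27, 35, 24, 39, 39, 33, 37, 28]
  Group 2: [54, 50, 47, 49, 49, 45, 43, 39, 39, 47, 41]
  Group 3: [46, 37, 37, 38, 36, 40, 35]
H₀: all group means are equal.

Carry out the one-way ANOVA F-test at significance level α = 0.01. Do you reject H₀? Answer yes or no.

reject H₀: yes

Group means [32.00, 45.73, 38.43], grand mean 39.259
SSB = Σnᵢ(x̄ᵢ−x̄)² = 939.289; SSW = ΣΣ(x−x̄ᵢ)² = 587.896
MSB = 939.289/2 = 469.6445; MSW = 587.896/24 = 24.4957
F = MSB/MSW = 19.1726
df = (2, 24)
p-value (upper-tail) = 0.00001
At α=0.01: p < α → reject H₀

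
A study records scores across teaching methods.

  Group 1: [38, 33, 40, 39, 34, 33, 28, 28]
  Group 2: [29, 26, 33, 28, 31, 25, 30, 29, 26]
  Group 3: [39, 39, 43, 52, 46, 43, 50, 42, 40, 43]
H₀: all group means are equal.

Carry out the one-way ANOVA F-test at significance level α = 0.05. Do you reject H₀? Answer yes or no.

Group means [34.12, 28.56, 43.70], grand mean 35.815
SSB = Σnᵢ(x̄ᵢ−x̄)² = 1118.877; SSW = ΣΣ(x−x̄ᵢ)² = 381.197
MSB = 1118.877/2 = 559.4384; MSW = 381.197/24 = 15.8832
F = MSB/MSW = 35.2220
df = (2, 24)
p-value (upper-tail) = 0.00000
At α=0.05: p < α → reject H₀

reject H₀: yes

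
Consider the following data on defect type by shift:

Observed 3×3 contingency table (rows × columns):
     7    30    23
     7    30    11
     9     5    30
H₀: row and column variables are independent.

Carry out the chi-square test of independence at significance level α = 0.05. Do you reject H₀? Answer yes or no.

Row totals [60, 48, 44], col totals [23, 65, 64], n=152
χ² = (7−9.08)²/9.08 + (30−25.66)²/25.66 + (23−25.26)²/25.26 + (7−7.26)²/7.26 + (30−20.53)²/20.53 + (11−20.21)²/20.21 + (9−6.66)²/6.66 + (5−18.82)²/18.82 + (30−18.53)²/18.53 = 28.0673
df = 4
p-value (upper-tail) = 0.00001
At α=0.05: p < α → reject H₀

reject H₀: yes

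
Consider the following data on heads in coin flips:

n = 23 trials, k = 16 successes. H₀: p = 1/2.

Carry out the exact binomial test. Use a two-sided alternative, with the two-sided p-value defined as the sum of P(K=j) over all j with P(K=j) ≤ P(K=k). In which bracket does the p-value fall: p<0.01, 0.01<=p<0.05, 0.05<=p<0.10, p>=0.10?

Exact binomial: n=23, k=16, p₀=1/2=0.5000
P(X=j) = C(n,j)·p₀^j·(1−p₀)^(n−j); p = Σ P(X=j) over j with P(X=j) ≤ P(X=16)
p-value (two-sided) = 0.09314
→ bracket: 0.05<=p<0.10

p-value bracket: 0.05<=p<0.10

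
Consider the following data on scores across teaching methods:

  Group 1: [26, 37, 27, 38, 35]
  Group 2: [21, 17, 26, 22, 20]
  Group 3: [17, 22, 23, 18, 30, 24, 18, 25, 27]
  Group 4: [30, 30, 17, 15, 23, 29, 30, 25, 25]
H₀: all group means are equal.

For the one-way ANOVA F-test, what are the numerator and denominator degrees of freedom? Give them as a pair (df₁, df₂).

k = 4 groups, N = 28 total
df = (k−1, N−k) = (4−1, 28−4) = (3, 24)

degrees of freedom = [3, 24]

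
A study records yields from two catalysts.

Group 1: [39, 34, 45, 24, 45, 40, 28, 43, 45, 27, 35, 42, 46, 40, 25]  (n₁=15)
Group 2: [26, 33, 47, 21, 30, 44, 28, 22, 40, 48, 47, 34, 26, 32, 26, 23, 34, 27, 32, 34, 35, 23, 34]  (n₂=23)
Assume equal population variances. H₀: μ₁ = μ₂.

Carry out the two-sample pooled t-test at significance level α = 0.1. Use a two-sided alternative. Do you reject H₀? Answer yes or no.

reject H₀: yes

x̄₁=37.200, s₁=7.849, n₁=15
x̄₂=32.435, s₂=8.179, n₂=23
s_p² = [14·7.849² + 22·8.179²]/36 = 64.8348
SE = √(s_p²·(1/15+1/23)) = 2.6723
t = (37.200−32.435)/2.6723 = 1.7832
df = 36
p-value (two-sided) = 0.08299
At α=0.1: p < α → reject H₀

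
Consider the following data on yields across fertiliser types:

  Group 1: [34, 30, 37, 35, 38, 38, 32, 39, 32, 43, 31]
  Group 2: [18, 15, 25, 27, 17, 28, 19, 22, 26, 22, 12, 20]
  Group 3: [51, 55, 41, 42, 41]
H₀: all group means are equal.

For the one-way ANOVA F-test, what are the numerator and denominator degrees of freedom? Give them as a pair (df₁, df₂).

degrees of freedom = [2, 25]

k = 3 groups, N = 28 total
df = (k−1, N−k) = (3−1, 28−3) = (2, 25)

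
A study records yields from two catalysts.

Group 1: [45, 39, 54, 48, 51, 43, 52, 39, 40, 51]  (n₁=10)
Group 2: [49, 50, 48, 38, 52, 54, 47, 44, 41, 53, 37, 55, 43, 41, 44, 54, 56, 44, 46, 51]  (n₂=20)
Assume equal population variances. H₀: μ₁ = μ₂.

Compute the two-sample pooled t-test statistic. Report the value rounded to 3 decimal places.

x̄₁=46.200, s₁=5.750, n₁=10
x̄₂=47.350, s₂=5.752, n₂=20
s_p² = [9·5.750² + 19·5.752²]/28 = 33.0768
SE = √(s_p²·(1/10+1/20)) = 2.2274
t = (46.200−47.350)/2.2274 = -0.5163
df = 28

test statistic = -0.516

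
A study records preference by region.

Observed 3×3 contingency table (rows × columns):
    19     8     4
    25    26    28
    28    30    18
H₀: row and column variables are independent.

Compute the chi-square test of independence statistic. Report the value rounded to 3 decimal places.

test statistic = 11.151

Row totals [31, 79, 76], col totals [72, 64, 50], n=186
χ² = (19−12.00)²/12.00 + (8−10.67)²/10.67 + (4−8.33)²/8.33 + (25−30.58)²/30.58 + (26−27.18)²/27.18 + (28−21.24)²/21.24 + (28−29.42)²/29.42 + (30−26.15)²/26.15 + (18−20.43)²/20.43 = 11.1514
df = 4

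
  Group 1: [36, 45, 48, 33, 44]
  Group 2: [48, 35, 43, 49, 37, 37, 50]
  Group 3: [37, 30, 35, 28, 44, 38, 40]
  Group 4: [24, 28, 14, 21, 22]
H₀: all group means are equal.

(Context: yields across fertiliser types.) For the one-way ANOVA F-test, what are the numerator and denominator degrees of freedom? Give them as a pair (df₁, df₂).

k = 4 groups, N = 24 total
df = (k−1, N−k) = (4−1, 24−4) = (3, 20)

degrees of freedom = [3, 20]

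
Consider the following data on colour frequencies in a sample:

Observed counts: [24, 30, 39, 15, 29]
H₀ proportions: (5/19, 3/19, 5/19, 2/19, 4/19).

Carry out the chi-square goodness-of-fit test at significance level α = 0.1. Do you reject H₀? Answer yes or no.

reject H₀: no

n = 137; E_i = n·p_i = [36.05, 21.63, 36.05, 14.42, 28.84]
χ² = (24−36.05)²/36.05 + (30−21.63)²/21.63 + (39−36.05)²/36.05 + (15−14.42)²/14.42 + (29−28.84)²/28.84 = 7.5318
df = 4
p-value (upper-tail) = 0.11032
At α=0.1: p ≥ α → fail to reject H₀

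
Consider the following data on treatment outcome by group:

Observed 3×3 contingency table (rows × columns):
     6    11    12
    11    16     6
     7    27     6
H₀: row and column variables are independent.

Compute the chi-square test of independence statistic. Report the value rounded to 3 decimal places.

Row totals [29, 33, 40], col totals [24, 54, 24], n=102
χ² = (6−6.82)²/6.82 + (11−15.35)²/15.35 + (12−6.82)²/6.82 + (11−7.76)²/7.76 + (16−17.47)²/17.47 + (6−7.76)²/7.76 + (7−9.41)²/9.41 + (27−21.18)²/21.18 + (6−9.41)²/9.41 = 10.5897
df = 4

test statistic = 10.590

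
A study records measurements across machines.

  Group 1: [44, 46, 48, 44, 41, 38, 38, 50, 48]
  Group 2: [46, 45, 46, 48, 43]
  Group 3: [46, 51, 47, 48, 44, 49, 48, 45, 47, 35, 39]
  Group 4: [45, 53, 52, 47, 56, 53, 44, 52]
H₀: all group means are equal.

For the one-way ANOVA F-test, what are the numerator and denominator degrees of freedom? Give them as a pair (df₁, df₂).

degrees of freedom = [3, 29]

k = 4 groups, N = 33 total
df = (k−1, N−k) = (4−1, 33−4) = (3, 29)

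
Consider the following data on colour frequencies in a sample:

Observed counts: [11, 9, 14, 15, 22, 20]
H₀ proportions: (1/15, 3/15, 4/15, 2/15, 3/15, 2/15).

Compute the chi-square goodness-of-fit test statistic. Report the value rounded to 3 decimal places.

test statistic = 19.577

n = 91; E_i = n·p_i = [6.07, 18.20, 24.27, 12.13, 18.20, 12.13]
χ² = (11−6.07)²/6.07 + (9−18.20)²/18.20 + (14−24.27)²/24.27 + (15−12.13)²/12.13 + (22−18.20)²/18.20 + (20−12.13)²/12.13 = 19.5769
df = 5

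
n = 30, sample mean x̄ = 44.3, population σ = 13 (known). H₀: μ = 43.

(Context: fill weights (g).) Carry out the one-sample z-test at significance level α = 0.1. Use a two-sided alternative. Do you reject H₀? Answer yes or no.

SE = σ/√n = 13/√30 = 2.3735
z = (x̄−μ₀)/SE = (44.3−43)/2.3735 = 0.5477
p-value (two-sided) = 0.58388
At α=0.1: p ≥ α → fail to reject H₀

reject H₀: no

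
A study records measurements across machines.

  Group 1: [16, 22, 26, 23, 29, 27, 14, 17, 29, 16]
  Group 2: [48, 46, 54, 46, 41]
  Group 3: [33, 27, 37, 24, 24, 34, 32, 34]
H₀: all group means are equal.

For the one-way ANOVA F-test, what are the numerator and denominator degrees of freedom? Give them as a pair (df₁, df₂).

k = 3 groups, N = 23 total
df = (k−1, N−k) = (3−1, 23−3) = (2, 20)

degrees of freedom = [2, 20]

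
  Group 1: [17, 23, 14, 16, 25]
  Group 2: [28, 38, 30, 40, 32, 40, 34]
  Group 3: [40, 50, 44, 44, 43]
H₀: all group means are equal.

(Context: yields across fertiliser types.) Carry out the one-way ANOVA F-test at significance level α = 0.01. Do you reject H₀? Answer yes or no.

Group means [19.00, 34.57, 44.20], grand mean 32.824
SSB = Σnᵢ(x̄ᵢ−x̄)² = 1623.956; SSW = ΣΣ(x−x̄ᵢ)² = 284.514
MSB = 1623.956/2 = 811.9782; MSW = 284.514/14 = 20.3224
F = MSB/MSW = 39.9547
df = (2, 14)
p-value (upper-tail) = 0.00000
At α=0.01: p < α → reject H₀

reject H₀: yes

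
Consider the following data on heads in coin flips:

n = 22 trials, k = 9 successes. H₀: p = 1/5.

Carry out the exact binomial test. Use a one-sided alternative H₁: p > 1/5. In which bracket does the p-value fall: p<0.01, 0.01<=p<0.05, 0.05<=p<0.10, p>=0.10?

Exact binomial: n=22, k=9, p₀=1/5=0.2000
P(X≥9) from Σ C(n,i)·p₀^i·(1−p₀)^(n−i)
p-value (one-sided, H₁ greater) = 0.02014
→ bracket: 0.01<=p<0.05

p-value bracket: 0.01<=p<0.05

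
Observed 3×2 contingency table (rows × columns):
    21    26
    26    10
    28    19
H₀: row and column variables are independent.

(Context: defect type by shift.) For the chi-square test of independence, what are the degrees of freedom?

degrees of freedom = 2

df = (r−1)(c−1) = (3−1)·(2−1) = 2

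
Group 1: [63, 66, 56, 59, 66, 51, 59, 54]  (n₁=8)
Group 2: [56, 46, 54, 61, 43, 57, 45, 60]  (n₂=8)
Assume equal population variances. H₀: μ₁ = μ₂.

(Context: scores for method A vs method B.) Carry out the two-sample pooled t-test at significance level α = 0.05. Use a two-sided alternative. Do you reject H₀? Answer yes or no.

x̄₁=59.250, s₁=5.497, n₁=8
x̄₂=52.750, s₂=7.086, n₂=8
s_p² = [7·5.497² + 7·7.086²]/14 = 40.2143
SE = √(s_p²·(1/8+1/8)) = 3.1707
t = (59.250−52.750)/3.1707 = 2.0500
df = 14
p-value (two-sided) = 0.05958
At α=0.05: p ≥ α → fail to reject H₀

reject H₀: no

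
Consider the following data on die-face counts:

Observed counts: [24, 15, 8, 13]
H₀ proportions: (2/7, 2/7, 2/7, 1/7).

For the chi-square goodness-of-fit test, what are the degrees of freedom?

degrees of freedom = 3

df = k − 1 = 4 − 1 = 3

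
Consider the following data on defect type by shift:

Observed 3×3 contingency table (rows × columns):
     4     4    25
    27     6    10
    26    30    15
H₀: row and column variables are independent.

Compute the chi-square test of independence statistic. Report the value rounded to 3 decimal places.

Row totals [33, 43, 71], col totals [57, 40, 50], n=147
χ² = (4−12.80)²/12.80 + (4−8.98)²/8.98 + (25−11.22)²/11.22 + (27−16.67)²/16.67 + (6−11.70)²/11.70 + (10−14.63)²/14.63 + (26−27.53)²/27.53 + (30−19.32)²/19.32 + (15−24.15)²/24.15 = 45.8060
df = 4

test statistic = 45.806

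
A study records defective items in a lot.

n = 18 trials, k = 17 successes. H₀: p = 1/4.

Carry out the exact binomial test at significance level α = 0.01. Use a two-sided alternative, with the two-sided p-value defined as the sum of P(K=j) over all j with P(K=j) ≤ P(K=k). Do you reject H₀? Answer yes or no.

Exact binomial: n=18, k=17, p₀=1/4=0.2500
P(X=j) = C(n,j)·p₀^j·(1−p₀)^(n−j); p = Σ P(X=j) over j with P(X=j) ≤ P(X=17)
p-value (two-sided) = 0.00000
At α=0.01: p < α → reject H₀

reject H₀: yes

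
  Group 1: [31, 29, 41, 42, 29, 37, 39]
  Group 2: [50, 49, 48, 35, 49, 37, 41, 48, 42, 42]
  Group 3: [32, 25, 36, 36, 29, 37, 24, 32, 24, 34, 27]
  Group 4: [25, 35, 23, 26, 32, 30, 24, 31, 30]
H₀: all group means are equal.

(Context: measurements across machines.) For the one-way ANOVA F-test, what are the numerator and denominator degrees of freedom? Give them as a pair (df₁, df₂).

degrees of freedom = [3, 33]

k = 4 groups, N = 37 total
df = (k−1, N−k) = (4−1, 37−4) = (3, 33)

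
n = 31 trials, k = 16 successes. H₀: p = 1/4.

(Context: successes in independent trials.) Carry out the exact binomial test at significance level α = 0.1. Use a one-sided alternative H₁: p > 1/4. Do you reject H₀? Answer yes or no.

reject H₀: yes

Exact binomial: n=31, k=16, p₀=1/4=0.2500
P(X≥16) from Σ C(n,i)·p₀^i·(1−p₀)^(n−i)
p-value (one-sided, H₁ greater) = 0.00130
At α=0.1: p < α → reject H₀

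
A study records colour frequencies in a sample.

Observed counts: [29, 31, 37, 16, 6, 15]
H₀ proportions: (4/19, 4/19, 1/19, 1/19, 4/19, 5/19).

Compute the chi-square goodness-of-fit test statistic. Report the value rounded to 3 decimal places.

n = 134; E_i = n·p_i = [28.21, 28.21, 7.05, 7.05, 28.21, 35.26]
χ² = (29−28.21)²/28.21 + (31−28.21)²/28.21 + (37−7.05)²/7.05 + (16−7.05)²/7.05 + (6−28.21)²/28.21 + (15−35.26)²/35.26 = 167.9440
df = 5

test statistic = 167.944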